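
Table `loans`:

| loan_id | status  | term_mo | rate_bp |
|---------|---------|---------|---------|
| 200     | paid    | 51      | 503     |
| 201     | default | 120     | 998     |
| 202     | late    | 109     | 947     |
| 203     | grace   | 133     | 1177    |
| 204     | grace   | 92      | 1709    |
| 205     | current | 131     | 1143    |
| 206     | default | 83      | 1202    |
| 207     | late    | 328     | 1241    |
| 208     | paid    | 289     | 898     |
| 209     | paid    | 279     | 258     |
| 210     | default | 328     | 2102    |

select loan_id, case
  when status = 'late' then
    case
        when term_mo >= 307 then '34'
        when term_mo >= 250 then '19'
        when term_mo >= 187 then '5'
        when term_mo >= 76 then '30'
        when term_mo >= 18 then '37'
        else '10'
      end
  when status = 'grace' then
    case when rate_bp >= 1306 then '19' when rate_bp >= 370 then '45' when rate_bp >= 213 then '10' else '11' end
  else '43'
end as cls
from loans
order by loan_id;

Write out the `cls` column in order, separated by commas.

loan_id=200: status='paid' → outer ELSE → 43
loan_id=201: status='default' → outer ELSE → 43
loan_id=202: status='late' → inner[term_mo >= 76] → 30
loan_id=203: status='grace' → inner[rate_bp >= 370] → 45
loan_id=204: status='grace' → inner[rate_bp >= 1306] → 19
loan_id=205: status='current' → outer ELSE → 43
loan_id=206: status='default' → outer ELSE → 43
loan_id=207: status='late' → inner[term_mo >= 307] → 34
loan_id=208: status='paid' → outer ELSE → 43
loan_id=209: status='paid' → outer ELSE → 43
loan_id=210: status='default' → outer ELSE → 43

43, 43, 30, 45, 19, 43, 43, 34, 43, 43, 43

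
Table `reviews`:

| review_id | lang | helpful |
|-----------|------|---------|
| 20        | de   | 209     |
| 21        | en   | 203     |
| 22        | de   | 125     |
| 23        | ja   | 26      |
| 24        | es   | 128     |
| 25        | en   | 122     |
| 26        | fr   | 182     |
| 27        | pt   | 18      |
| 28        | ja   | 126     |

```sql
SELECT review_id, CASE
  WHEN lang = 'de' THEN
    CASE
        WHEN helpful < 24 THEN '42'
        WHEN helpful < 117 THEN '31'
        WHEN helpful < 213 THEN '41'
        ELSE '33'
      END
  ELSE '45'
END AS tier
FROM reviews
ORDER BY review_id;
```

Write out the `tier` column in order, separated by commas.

41, 45, 41, 45, 45, 45, 45, 45, 45

review_id=20: lang='de' → inner[helpful < 213] → 41
review_id=21: lang='en' → outer ELSE → 45
review_id=22: lang='de' → inner[helpful < 213] → 41
review_id=23: lang='ja' → outer ELSE → 45
review_id=24: lang='es' → outer ELSE → 45
review_id=25: lang='en' → outer ELSE → 45
review_id=26: lang='fr' → outer ELSE → 45
review_id=27: lang='pt' → outer ELSE → 45
review_id=28: lang='ja' → outer ELSE → 45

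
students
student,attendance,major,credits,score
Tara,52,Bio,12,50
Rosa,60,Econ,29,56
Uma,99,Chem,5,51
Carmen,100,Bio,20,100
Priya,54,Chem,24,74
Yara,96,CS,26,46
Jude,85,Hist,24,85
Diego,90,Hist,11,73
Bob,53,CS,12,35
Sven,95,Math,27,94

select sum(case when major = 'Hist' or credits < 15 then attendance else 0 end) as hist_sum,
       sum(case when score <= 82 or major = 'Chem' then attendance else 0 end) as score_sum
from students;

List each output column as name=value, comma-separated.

hist_sum=379, score_sum=504

[hist_sum: major = 'Hist' or credits < 15]
student=Tara: ✓ → 52
student=Rosa: ✗
student=Uma: ✓ → 99
student=Carmen: ✗
student=Priya: ✗
student=Yara: ✗
student=Jude: ✓ → 85
student=Diego: ✓ → 90
student=Bob: ✓ → 53
student=Sven: ✗
hist_sum = 52 + 99 + 85 + 90 + 53 = 379
—
[score_sum: score <= 82 or major = 'Chem']
student=Tara: ✓ → 52
student=Rosa: ✓ → 60
student=Uma: ✓ → 99
student=Carmen: ✗
student=Priya: ✓ → 54
student=Yara: ✓ → 96
student=Jude: ✗
student=Diego: ✓ → 90
student=Bob: ✓ → 53
student=Sven: ✗
score_sum = 52 + 60 + 99 + 54 + 96 + 90 + 53 = 504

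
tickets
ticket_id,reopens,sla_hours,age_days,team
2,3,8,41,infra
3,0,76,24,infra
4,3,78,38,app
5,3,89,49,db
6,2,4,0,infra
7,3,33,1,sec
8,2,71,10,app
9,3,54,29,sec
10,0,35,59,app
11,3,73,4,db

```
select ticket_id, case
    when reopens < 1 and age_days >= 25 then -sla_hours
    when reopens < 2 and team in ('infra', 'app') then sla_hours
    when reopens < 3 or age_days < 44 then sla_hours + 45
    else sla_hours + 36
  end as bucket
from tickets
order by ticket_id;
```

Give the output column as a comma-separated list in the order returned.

53, 76, 123, 125, 49, 78, 116, 99, -35, 118

ticket_id=2: reopens < 3 or age_days < 44 → 53
ticket_id=3: reopens < 2 and team in ('infra', 'app') → 76
ticket_id=4: reopens < 3 or age_days < 44 → 123
ticket_id=5: ELSE → 125
ticket_id=6: reopens < 3 or age_days < 44 → 49
ticket_id=7: reopens < 3 or age_days < 44 → 78
ticket_id=8: reopens < 3 or age_days < 44 → 116
ticket_id=9: reopens < 3 or age_days < 44 → 99
ticket_id=10: reopens < 1 and age_days >= 25 → -35
ticket_id=11: reopens < 3 or age_days < 44 → 118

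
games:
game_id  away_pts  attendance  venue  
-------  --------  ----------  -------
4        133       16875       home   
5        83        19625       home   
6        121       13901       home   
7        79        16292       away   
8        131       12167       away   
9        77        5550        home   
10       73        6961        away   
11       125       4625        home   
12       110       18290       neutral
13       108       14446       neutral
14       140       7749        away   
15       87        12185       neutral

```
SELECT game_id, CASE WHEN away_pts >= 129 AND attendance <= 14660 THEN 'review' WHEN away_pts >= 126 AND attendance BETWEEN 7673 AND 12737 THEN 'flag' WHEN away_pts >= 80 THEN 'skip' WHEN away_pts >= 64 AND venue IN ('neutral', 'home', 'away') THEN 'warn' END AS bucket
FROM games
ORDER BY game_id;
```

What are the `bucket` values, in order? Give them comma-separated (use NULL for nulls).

skip, skip, skip, warn, review, warn, warn, skip, skip, skip, review, skip

game_id=4: away_pts >= 80 → skip
game_id=5: away_pts >= 80 → skip
game_id=6: away_pts >= 80 → skip
game_id=7: away_pts >= 64 AND venue IN ('neutral', 'home', 'away') → warn
game_id=8: away_pts >= 129 AND attendance <= 14660 → review
game_id=9: away_pts >= 64 AND venue IN ('neutral', 'home', 'away') → warn
game_id=10: away_pts >= 64 AND venue IN ('neutral', 'home', 'away') → warn
game_id=11: away_pts >= 80 → skip
game_id=12: away_pts >= 80 → skip
game_id=13: away_pts >= 80 → skip
game_id=14: away_pts >= 129 AND attendance <= 14660 → review
game_id=15: away_pts >= 80 → skip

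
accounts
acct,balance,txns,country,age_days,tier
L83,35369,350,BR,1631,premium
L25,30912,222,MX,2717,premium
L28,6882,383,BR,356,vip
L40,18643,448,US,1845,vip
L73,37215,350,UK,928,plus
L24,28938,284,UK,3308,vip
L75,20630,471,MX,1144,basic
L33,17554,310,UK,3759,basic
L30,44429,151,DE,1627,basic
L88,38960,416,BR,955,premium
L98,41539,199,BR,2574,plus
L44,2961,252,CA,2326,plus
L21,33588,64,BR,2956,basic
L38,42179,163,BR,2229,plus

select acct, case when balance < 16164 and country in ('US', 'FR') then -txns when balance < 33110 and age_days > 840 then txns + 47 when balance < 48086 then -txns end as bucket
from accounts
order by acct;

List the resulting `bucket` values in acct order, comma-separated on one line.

acct=L21: balance < 48086 → -64
acct=L24: balance < 33110 and age_days > 840 → 331
acct=L25: balance < 33110 and age_days > 840 → 269
acct=L28: balance < 48086 → -383
acct=L30: balance < 48086 → -151
acct=L33: balance < 33110 and age_days > 840 → 357
acct=L38: balance < 48086 → -163
acct=L40: balance < 33110 and age_days > 840 → 495
acct=L44: balance < 33110 and age_days > 840 → 299
acct=L73: balance < 48086 → -350
acct=L75: balance < 33110 and age_days > 840 → 518
acct=L83: balance < 48086 → -350
acct=L88: balance < 48086 → -416
acct=L98: balance < 48086 → -199

-64, 331, 269, -383, -151, 357, -163, 495, 299, -350, 518, -350, -416, -199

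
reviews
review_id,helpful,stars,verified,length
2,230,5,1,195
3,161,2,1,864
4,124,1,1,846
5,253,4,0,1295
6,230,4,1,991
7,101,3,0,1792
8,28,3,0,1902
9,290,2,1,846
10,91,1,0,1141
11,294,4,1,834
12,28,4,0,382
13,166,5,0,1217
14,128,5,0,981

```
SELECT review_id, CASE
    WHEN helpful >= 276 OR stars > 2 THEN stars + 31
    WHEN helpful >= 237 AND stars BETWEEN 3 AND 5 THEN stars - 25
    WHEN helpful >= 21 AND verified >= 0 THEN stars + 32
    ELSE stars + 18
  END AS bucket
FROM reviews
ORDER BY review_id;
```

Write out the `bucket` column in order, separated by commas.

review_id=2: helpful >= 276 OR stars > 2 → 36
review_id=3: helpful >= 21 AND verified >= 0 → 34
review_id=4: helpful >= 21 AND verified >= 0 → 33
review_id=5: helpful >= 276 OR stars > 2 → 35
review_id=6: helpful >= 276 OR stars > 2 → 35
review_id=7: helpful >= 276 OR stars > 2 → 34
review_id=8: helpful >= 276 OR stars > 2 → 34
review_id=9: helpful >= 276 OR stars > 2 → 33
review_id=10: helpful >= 21 AND verified >= 0 → 33
review_id=11: helpful >= 276 OR stars > 2 → 35
review_id=12: helpful >= 276 OR stars > 2 → 35
review_id=13: helpful >= 276 OR stars > 2 → 36
review_id=14: helpful >= 276 OR stars > 2 → 36

36, 34, 33, 35, 35, 34, 34, 33, 33, 35, 35, 36, 36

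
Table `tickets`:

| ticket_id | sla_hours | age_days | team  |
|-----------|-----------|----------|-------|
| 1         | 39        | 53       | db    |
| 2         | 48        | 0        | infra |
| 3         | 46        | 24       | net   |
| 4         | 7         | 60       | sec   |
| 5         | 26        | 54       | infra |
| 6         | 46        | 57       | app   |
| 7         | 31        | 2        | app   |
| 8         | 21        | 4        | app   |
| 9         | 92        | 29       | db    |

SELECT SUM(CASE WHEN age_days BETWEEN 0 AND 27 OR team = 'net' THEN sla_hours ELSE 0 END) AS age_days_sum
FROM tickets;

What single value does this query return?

146

ticket_id=1: ✗
ticket_id=2: ✓ → 48
ticket_id=3: ✓ → 46
ticket_id=4: ✗
ticket_id=5: ✗
ticket_id=6: ✗
ticket_id=7: ✓ → 31
ticket_id=8: ✓ → 21
ticket_id=9: ✗
age_days_sum = 48 + 46 + 31 + 21 = 146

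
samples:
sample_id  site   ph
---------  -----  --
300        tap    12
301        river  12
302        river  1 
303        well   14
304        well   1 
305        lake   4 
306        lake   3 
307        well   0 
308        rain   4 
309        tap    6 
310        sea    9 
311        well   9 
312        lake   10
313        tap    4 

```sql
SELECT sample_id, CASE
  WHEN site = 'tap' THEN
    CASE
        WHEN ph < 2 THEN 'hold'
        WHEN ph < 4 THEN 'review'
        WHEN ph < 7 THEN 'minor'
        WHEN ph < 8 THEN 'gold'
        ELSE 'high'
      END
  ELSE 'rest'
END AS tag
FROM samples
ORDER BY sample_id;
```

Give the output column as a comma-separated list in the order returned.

high, rest, rest, rest, rest, rest, rest, rest, rest, minor, rest, rest, rest, minor

sample_id=300: site='tap' → inner[ELSE] → high
sample_id=301: site='river' → outer ELSE → rest
sample_id=302: site='river' → outer ELSE → rest
sample_id=303: site='well' → outer ELSE → rest
sample_id=304: site='well' → outer ELSE → rest
sample_id=305: site='lake' → outer ELSE → rest
sample_id=306: site='lake' → outer ELSE → rest
sample_id=307: site='well' → outer ELSE → rest
sample_id=308: site='rain' → outer ELSE → rest
sample_id=309: site='tap' → inner[ph < 7] → minor
sample_id=310: site='sea' → outer ELSE → rest
sample_id=311: site='well' → outer ELSE → rest
sample_id=312: site='lake' → outer ELSE → rest
sample_id=313: site='tap' → inner[ph < 7] → minor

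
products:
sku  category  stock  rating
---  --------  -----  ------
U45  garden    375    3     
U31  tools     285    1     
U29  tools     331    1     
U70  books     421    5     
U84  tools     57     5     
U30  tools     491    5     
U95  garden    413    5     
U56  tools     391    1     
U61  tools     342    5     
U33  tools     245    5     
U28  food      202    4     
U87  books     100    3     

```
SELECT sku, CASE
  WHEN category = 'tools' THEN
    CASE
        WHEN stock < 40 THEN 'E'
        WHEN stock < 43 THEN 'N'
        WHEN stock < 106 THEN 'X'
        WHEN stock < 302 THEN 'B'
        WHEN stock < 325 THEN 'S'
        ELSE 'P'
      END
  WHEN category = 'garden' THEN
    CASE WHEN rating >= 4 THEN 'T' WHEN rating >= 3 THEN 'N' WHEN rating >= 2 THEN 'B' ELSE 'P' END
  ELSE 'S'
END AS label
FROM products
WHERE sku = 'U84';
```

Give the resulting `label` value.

sku = U84: category=tools, stock=57, rating=5.
category='tools' → inner[stock < 106] → X

X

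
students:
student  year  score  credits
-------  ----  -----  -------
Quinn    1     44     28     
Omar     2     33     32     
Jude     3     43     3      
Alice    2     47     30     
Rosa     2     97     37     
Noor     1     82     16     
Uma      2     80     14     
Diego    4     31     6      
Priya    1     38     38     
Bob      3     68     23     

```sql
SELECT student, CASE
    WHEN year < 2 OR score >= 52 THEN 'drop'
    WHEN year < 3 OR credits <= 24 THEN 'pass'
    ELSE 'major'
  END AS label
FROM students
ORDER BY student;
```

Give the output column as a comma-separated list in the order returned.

student=Alice: year < 3 OR credits <= 24 → pass
student=Bob: year < 2 OR score >= 52 → drop
student=Diego: year < 3 OR credits <= 24 → pass
student=Jude: year < 3 OR credits <= 24 → pass
student=Noor: year < 2 OR score >= 52 → drop
student=Omar: year < 3 OR credits <= 24 → pass
student=Priya: year < 2 OR score >= 52 → drop
student=Quinn: year < 2 OR score >= 52 → drop
student=Rosa: year < 2 OR score >= 52 → drop
student=Uma: year < 2 OR score >= 52 → drop

pass, drop, pass, pass, drop, pass, drop, drop, drop, drop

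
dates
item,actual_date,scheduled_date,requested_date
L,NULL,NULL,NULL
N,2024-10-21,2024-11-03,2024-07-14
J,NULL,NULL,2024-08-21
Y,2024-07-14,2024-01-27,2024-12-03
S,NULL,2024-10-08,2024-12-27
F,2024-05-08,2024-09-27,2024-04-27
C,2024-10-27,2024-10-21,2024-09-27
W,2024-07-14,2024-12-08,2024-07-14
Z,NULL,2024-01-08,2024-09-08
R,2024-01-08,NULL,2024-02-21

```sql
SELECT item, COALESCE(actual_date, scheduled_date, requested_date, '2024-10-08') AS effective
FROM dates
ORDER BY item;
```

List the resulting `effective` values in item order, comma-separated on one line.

2024-10-27, 2024-05-08, 2024-08-21, 2024-10-08, 2024-10-21, 2024-01-08, 2024-10-08, 2024-07-14, 2024-07-14, 2024-01-08

item=C: actual_date=2024-10-27 → 2024-10-27
item=F: actual_date=2024-05-08 → 2024-05-08
item=J: actual_date=NULL, scheduled_date=NULL, requested_date=2024-08-21 → 2024-08-21
item=L: actual_date=NULL, scheduled_date=NULL, requested_date=NULL, → literal 2024-10-08 → 2024-10-08
item=N: actual_date=2024-10-21 → 2024-10-21
item=R: actual_date=2024-01-08 → 2024-01-08
item=S: actual_date=NULL, scheduled_date=2024-10-08 → 2024-10-08
item=W: actual_date=2024-07-14 → 2024-07-14
item=Y: actual_date=2024-07-14 → 2024-07-14
item=Z: actual_date=NULL, scheduled_date=2024-01-08 → 2024-01-08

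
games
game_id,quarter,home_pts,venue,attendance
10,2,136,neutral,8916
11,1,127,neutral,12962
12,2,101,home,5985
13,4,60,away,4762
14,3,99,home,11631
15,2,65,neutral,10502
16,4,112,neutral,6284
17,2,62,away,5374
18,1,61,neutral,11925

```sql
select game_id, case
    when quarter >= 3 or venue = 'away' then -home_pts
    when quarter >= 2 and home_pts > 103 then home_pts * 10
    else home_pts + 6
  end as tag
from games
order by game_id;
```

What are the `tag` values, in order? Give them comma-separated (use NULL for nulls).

game_id=10: quarter >= 2 and home_pts > 103 → 1360
game_id=11: ELSE → 133
game_id=12: ELSE → 107
game_id=13: quarter >= 3 or venue = 'away' → -60
game_id=14: quarter >= 3 or venue = 'away' → -99
game_id=15: ELSE → 71
game_id=16: quarter >= 3 or venue = 'away' → -112
game_id=17: quarter >= 3 or venue = 'away' → -62
game_id=18: ELSE → 67

1360, 133, 107, -60, -99, 71, -112, -62, 67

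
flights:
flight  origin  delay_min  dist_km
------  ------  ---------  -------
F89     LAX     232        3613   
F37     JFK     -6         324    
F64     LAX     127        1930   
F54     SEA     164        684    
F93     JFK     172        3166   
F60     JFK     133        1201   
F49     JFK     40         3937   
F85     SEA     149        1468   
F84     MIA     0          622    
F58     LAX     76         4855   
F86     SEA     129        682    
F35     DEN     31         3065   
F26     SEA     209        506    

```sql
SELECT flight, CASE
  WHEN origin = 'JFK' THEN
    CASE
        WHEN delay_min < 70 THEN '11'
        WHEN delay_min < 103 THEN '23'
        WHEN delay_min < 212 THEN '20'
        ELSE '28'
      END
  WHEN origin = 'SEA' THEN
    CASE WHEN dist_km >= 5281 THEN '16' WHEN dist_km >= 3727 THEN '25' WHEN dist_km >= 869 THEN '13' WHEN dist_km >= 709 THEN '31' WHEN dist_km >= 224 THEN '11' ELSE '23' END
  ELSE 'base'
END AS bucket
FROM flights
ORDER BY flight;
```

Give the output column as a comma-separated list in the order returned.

11, base, 11, 11, 11, base, 20, base, base, 13, 11, base, 20

flight=F26: origin='SEA' → inner[dist_km >= 224] → 11
flight=F35: origin='DEN' → outer ELSE → base
flight=F37: origin='JFK' → inner[delay_min < 70] → 11
flight=F49: origin='JFK' → inner[delay_min < 70] → 11
flight=F54: origin='SEA' → inner[dist_km >= 224] → 11
flight=F58: origin='LAX' → outer ELSE → base
flight=F60: origin='JFK' → inner[delay_min < 212] → 20
flight=F64: origin='LAX' → outer ELSE → base
flight=F84: origin='MIA' → outer ELSE → base
flight=F85: origin='SEA' → inner[dist_km >= 869] → 13
flight=F86: origin='SEA' → inner[dist_km >= 224] → 11
flight=F89: origin='LAX' → outer ELSE → base
flight=F93: origin='JFK' → inner[delay_min < 212] → 20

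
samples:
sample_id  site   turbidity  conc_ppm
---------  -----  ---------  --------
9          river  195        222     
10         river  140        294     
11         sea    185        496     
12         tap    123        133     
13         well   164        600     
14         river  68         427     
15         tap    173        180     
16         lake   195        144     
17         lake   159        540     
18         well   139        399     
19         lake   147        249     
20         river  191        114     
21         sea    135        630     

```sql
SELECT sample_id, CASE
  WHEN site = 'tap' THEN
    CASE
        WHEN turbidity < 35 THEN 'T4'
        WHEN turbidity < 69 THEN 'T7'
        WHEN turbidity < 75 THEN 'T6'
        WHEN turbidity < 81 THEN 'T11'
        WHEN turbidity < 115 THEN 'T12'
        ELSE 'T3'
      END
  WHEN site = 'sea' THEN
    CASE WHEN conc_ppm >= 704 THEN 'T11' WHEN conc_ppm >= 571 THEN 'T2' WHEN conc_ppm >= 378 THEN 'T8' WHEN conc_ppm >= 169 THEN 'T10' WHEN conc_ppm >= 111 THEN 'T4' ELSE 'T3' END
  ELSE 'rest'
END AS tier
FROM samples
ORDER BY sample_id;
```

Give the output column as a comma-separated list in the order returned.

sample_id=9: site='river' → outer ELSE → rest
sample_id=10: site='river' → outer ELSE → rest
sample_id=11: site='sea' → inner[conc_ppm >= 378] → T8
sample_id=12: site='tap' → inner[ELSE] → T3
sample_id=13: site='well' → outer ELSE → rest
sample_id=14: site='river' → outer ELSE → rest
sample_id=15: site='tap' → inner[ELSE] → T3
sample_id=16: site='lake' → outer ELSE → rest
sample_id=17: site='lake' → outer ELSE → rest
sample_id=18: site='well' → outer ELSE → rest
sample_id=19: site='lake' → outer ELSE → rest
sample_id=20: site='river' → outer ELSE → rest
sample_id=21: site='sea' → inner[conc_ppm >= 571] → T2

rest, rest, T8, T3, rest, rest, T3, rest, rest, rest, rest, rest, T2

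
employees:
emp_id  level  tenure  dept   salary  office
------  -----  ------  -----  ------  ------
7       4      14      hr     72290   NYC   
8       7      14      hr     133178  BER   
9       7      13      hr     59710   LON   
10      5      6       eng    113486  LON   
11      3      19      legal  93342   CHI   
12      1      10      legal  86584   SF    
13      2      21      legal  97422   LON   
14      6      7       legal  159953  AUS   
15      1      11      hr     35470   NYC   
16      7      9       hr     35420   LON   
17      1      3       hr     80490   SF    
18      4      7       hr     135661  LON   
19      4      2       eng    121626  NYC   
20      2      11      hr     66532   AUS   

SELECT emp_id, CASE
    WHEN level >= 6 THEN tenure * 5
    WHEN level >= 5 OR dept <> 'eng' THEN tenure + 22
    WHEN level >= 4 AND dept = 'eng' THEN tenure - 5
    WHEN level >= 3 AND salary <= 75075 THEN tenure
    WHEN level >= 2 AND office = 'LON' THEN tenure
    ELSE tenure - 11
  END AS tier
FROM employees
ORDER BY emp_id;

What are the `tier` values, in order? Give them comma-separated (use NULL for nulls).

emp_id=7: level >= 5 OR dept <> 'eng' → 36
emp_id=8: level >= 6 → 70
emp_id=9: level >= 6 → 65
emp_id=10: level >= 5 OR dept <> 'eng' → 28
emp_id=11: level >= 5 OR dept <> 'eng' → 41
emp_id=12: level >= 5 OR dept <> 'eng' → 32
emp_id=13: level >= 5 OR dept <> 'eng' → 43
emp_id=14: level >= 6 → 35
emp_id=15: level >= 5 OR dept <> 'eng' → 33
emp_id=16: level >= 6 → 45
emp_id=17: level >= 5 OR dept <> 'eng' → 25
emp_id=18: level >= 5 OR dept <> 'eng' → 29
emp_id=19: level >= 4 AND dept = 'eng' → -3
emp_id=20: level >= 5 OR dept <> 'eng' → 33

36, 70, 65, 28, 41, 32, 43, 35, 33, 45, 25, 29, -3, 33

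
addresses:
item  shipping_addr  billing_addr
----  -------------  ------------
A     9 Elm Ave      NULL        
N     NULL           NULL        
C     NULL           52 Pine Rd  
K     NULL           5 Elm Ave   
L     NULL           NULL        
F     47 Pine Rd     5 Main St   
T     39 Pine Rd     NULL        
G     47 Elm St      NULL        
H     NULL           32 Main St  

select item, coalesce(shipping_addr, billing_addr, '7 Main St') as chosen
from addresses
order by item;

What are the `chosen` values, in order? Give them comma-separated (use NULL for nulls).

item=A: shipping_addr=9 Elm Ave → 9 Elm Ave
item=C: shipping_addr=NULL, billing_addr=52 Pine Rd → 52 Pine Rd
item=F: shipping_addr=47 Pine Rd → 47 Pine Rd
item=G: shipping_addr=47 Elm St → 47 Elm St
item=H: shipping_addr=NULL, billing_addr=32 Main St → 32 Main St
item=K: shipping_addr=NULL, billing_addr=5 Elm Ave → 5 Elm Ave
item=L: shipping_addr=NULL, billing_addr=NULL, → literal 7 Main St → 7 Main St
item=N: shipping_addr=NULL, billing_addr=NULL, → literal 7 Main St → 7 Main St
item=T: shipping_addr=39 Pine Rd → 39 Pine Rd

9 Elm Ave, 52 Pine Rd, 47 Pine Rd, 47 Elm St, 32 Main St, 5 Elm Ave, 7 Main St, 7 Main St, 39 Pine Rd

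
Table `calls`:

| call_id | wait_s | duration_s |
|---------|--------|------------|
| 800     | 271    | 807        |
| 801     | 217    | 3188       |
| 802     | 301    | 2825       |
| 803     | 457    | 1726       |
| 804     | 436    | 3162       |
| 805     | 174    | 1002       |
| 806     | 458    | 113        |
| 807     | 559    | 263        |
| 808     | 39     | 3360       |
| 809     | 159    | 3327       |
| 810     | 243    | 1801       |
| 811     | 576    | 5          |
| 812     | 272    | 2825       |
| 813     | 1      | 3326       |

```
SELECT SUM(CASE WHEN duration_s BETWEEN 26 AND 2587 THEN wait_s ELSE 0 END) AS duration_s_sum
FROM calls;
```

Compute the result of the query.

2162

call_id=800: ✓ → 271
call_id=801: ✗
call_id=802: ✗
call_id=803: ✓ → 457
call_id=804: ✗
call_id=805: ✓ → 174
call_id=806: ✓ → 458
call_id=807: ✓ → 559
call_id=808: ✗
call_id=809: ✗
call_id=810: ✓ → 243
call_id=811: ✗
call_id=812: ✗
call_id=813: ✗
duration_s_sum = 271 + 457 + 174 + 458 + 559 + 243 = 2162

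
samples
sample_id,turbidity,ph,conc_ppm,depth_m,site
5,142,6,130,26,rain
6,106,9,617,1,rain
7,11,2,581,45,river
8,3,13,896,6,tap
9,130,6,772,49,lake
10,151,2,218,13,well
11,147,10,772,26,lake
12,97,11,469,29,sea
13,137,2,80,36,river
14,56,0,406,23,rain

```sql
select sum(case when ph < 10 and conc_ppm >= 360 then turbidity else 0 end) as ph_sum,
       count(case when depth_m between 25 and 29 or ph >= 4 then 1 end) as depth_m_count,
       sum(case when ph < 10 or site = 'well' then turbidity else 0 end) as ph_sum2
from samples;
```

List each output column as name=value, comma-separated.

ph_sum=303, depth_m_count=6, ph_sum2=733

[ph_sum: ph < 10 and conc_ppm >= 360]
sample_id=5: ✗
sample_id=6: ✓ → 106
sample_id=7: ✓ → 11
sample_id=8: ✗
sample_id=9: ✓ → 130
sample_id=10: ✗
sample_id=11: ✗
sample_id=12: ✗
sample_id=13: ✗
sample_id=14: ✓ → 56
ph_sum = 106 + 11 + 130 + 56 = 303
—
[depth_m_count: depth_m between 25 and 29 or ph >= 4]
sample_id=5: ✓ → 1
sample_id=6: ✓ → 1
sample_id=7: ✗
sample_id=8: ✓ → 1
sample_id=9: ✓ → 1
sample_id=10: ✗
sample_id=11: ✓ → 1
sample_id=12: ✓ → 1
sample_id=13: ✗
sample_id=14: ✗
depth_m_count = COUNT(1, 1, 1, 1, 1, 1) = 6
—
[ph_sum2: ph < 10 or site = 'well']
sample_id=5: ✓ → 142
sample_id=6: ✓ → 106
sample_id=7: ✓ → 11
sample_id=8: ✗
sample_id=9: ✓ → 130
sample_id=10: ✓ → 151
sample_id=11: ✗
sample_id=12: ✗
sample_id=13: ✓ → 137
sample_id=14: ✓ → 56
ph_sum2 = 142 + 106 + 11 + 130 + 151 + 137 + 56 = 733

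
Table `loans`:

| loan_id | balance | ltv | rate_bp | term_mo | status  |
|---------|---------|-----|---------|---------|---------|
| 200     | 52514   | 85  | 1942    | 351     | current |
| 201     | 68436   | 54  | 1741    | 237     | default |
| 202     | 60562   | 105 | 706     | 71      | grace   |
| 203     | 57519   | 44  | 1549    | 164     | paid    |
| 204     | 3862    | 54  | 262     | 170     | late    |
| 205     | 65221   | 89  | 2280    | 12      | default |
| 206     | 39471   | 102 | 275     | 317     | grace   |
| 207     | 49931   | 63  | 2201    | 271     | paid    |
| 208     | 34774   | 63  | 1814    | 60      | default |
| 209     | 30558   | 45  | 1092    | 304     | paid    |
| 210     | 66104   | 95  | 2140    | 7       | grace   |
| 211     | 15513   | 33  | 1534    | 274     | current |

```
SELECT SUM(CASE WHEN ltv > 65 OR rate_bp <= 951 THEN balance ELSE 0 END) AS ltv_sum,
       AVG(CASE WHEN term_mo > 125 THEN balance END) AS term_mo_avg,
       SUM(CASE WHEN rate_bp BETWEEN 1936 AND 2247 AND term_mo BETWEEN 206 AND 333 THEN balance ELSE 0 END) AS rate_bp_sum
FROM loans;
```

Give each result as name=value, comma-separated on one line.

ltv_sum=287734, term_mo_avg=39725.5, rate_bp_sum=49931

[ltv_sum: ltv > 65 OR rate_bp <= 951]
loan_id=200: ✓ → 52514
loan_id=201: ✗
loan_id=202: ✓ → 60562
loan_id=203: ✗
loan_id=204: ✓ → 3862
loan_id=205: ✓ → 65221
loan_id=206: ✓ → 39471
loan_id=207: ✗
loan_id=208: ✗
loan_id=209: ✗
loan_id=210: ✓ → 66104
loan_id=211: ✗
ltv_sum = 52514 + 60562 + 3862 + 65221 + 39471 + 66104 = 287734
—
[term_mo_avg: term_mo > 125]
loan_id=200: ✓ → 52514
loan_id=201: ✓ → 68436
loan_id=202: ✗
loan_id=203: ✓ → 57519
loan_id=204: ✓ → 3862
loan_id=205: ✗
loan_id=206: ✓ → 39471
loan_id=207: ✓ → 49931
loan_id=208: ✗
loan_id=209: ✓ → 30558
loan_id=210: ✗
loan_id=211: ✓ → 15513
term_mo_avg = (52514 + 68436 + 57519 + 3862 + 39471 + 49931 + 30558 + 15513) / 8 = 39725.5
—
[rate_bp_sum: rate_bp BETWEEN 1936 AND 2247 AND term_mo BETWEEN 206 AND 333]
loan_id=200: ✗
loan_id=201: ✗
loan_id=202: ✗
loan_id=203: ✗
loan_id=204: ✗
loan_id=205: ✗
loan_id=206: ✗
loan_id=207: ✓ → 49931
loan_id=208: ✗
loan_id=209: ✗
loan_id=210: ✗
loan_id=211: ✗
rate_bp_sum = 49931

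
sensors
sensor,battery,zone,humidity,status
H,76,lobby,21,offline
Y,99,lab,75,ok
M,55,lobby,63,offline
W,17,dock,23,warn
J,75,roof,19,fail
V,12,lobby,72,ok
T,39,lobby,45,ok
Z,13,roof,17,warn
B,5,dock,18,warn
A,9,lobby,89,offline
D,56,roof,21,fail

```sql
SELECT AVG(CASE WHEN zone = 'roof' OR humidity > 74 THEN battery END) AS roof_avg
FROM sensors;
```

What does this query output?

sensor=H: ✗
sensor=Y: ✓ → 99
sensor=M: ✗
sensor=W: ✗
sensor=J: ✓ → 75
sensor=V: ✗
sensor=T: ✗
sensor=Z: ✓ → 13
sensor=B: ✗
sensor=A: ✓ → 9
sensor=D: ✓ → 56
roof_avg = (99 + 75 + 13 + 9 + 56) / 5 = 50.4

50.4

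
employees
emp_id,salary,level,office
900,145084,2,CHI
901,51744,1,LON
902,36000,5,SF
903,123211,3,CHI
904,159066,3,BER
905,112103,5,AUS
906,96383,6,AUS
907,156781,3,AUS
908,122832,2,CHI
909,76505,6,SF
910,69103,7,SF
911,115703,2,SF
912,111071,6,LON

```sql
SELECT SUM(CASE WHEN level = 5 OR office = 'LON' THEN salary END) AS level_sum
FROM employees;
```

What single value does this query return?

310918

emp_id=900: ✗
emp_id=901: ✓ → 51744
emp_id=902: ✓ → 36000
emp_id=903: ✗
emp_id=904: ✗
emp_id=905: ✓ → 112103
emp_id=906: ✗
emp_id=907: ✗
emp_id=908: ✗
emp_id=909: ✗
emp_id=910: ✗
emp_id=911: ✗
emp_id=912: ✓ → 111071
level_sum = 51744 + 36000 + 112103 + 111071 = 310918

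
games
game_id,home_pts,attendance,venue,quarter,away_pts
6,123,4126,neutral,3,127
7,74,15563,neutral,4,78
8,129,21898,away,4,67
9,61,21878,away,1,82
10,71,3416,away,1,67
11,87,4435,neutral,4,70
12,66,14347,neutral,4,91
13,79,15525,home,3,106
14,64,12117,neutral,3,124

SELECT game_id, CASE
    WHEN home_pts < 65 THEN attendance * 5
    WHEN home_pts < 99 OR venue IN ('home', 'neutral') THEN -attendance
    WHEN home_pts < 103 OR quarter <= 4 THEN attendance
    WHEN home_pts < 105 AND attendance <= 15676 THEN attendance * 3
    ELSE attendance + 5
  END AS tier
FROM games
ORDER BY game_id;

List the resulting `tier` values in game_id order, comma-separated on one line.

game_id=6: home_pts < 99 OR venue IN ('home', 'neutral') → -4126
game_id=7: home_pts < 99 OR venue IN ('home', 'neutral') → -15563
game_id=8: home_pts < 103 OR quarter <= 4 → 21898
game_id=9: home_pts < 65 → 109390
game_id=10: home_pts < 99 OR venue IN ('home', 'neutral') → -3416
game_id=11: home_pts < 99 OR venue IN ('home', 'neutral') → -4435
game_id=12: home_pts < 99 OR venue IN ('home', 'neutral') → -14347
game_id=13: home_pts < 99 OR venue IN ('home', 'neutral') → -15525
game_id=14: home_pts < 65 → 60585

-4126, -15563, 21898, 109390, -3416, -4435, -14347, -15525, 60585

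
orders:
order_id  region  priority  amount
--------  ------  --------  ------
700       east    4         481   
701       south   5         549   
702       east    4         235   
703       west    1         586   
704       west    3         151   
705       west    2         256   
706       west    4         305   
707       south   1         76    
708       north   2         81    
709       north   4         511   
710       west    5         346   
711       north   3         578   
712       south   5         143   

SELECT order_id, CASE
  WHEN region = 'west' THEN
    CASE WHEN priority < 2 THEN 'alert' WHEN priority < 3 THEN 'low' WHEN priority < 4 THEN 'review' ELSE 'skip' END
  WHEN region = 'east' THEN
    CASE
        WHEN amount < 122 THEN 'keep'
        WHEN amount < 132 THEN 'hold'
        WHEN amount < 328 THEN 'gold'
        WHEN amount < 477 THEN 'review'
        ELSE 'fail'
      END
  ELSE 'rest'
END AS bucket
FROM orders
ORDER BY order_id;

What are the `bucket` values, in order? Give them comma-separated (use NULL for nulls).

fail, rest, gold, alert, review, low, skip, rest, rest, rest, skip, rest, rest

order_id=700: region='east' → inner[ELSE] → fail
order_id=701: region='south' → outer ELSE → rest
order_id=702: region='east' → inner[amount < 328] → gold
order_id=703: region='west' → inner[priority < 2] → alert
order_id=704: region='west' → inner[priority < 4] → review
order_id=705: region='west' → inner[priority < 3] → low
order_id=706: region='west' → inner[ELSE] → skip
order_id=707: region='south' → outer ELSE → rest
order_id=708: region='north' → outer ELSE → rest
order_id=709: region='north' → outer ELSE → rest
order_id=710: region='west' → inner[ELSE] → skip
order_id=711: region='north' → outer ELSE → rest
order_id=712: region='south' → outer ELSE → rest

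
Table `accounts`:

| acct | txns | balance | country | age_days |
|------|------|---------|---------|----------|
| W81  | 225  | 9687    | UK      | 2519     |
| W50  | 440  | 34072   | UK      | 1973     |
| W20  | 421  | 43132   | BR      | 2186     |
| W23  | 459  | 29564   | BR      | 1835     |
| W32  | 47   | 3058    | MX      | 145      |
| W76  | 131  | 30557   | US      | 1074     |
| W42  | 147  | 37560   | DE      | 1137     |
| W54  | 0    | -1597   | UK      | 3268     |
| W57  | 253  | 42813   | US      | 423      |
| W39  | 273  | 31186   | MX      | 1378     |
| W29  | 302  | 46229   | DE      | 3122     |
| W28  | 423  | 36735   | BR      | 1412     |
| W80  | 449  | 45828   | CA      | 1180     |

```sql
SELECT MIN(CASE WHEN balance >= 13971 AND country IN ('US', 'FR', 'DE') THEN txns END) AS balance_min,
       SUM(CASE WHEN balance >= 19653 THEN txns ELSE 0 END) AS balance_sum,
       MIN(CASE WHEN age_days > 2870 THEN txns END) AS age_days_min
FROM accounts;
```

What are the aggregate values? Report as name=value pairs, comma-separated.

[balance_min: balance >= 13971 AND country IN ('US', 'FR', 'DE')]
acct=W81: ✗
acct=W50: ✗
acct=W20: ✗
acct=W23: ✗
acct=W32: ✗
acct=W76: ✓ → 131
acct=W42: ✓ → 147
acct=W54: ✗
acct=W57: ✓ → 253
acct=W39: ✗
acct=W29: ✓ → 302
acct=W28: ✗
acct=W80: ✗
balance_min = MIN(131, 147, 253, 302) = 131
—
[balance_sum: balance >= 19653]
acct=W81: ✗
acct=W50: ✓ → 440
acct=W20: ✓ → 421
acct=W23: ✓ → 459
acct=W32: ✗
acct=W76: ✓ → 131
acct=W42: ✓ → 147
acct=W54: ✗
acct=W57: ✓ → 253
acct=W39: ✓ → 273
acct=W29: ✓ → 302
acct=W28: ✓ → 423
acct=W80: ✓ → 449
balance_sum = 440 + 421 + 459 + 131 + 147 + 253 + 273 + 302 + 423 + 449 = 3298
—
[age_days_min: age_days > 2870]
acct=W81: ✗
acct=W50: ✗
acct=W20: ✗
acct=W23: ✗
acct=W32: ✗
acct=W76: ✗
acct=W42: ✗
acct=W54: ✓ → 0
acct=W57: ✗
acct=W39: ✗
acct=W29: ✓ → 302
acct=W28: ✗
acct=W80: ✗
age_days_min = MIN(0, 302) = 0

balance_min=131, balance_sum=3298, age_days_min=0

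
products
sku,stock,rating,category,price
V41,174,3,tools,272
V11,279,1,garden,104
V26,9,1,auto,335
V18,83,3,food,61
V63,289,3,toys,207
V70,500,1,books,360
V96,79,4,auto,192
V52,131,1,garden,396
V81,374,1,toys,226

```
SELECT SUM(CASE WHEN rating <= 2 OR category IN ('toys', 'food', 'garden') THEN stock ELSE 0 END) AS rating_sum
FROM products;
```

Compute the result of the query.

sku=V41: ✗
sku=V11: ✓ → 279
sku=V26: ✓ → 9
sku=V18: ✓ → 83
sku=V63: ✓ → 289
sku=V70: ✓ → 500
sku=V96: ✗
sku=V52: ✓ → 131
sku=V81: ✓ → 374
rating_sum = 279 + 9 + 83 + 289 + 500 + 131 + 374 = 1665

1665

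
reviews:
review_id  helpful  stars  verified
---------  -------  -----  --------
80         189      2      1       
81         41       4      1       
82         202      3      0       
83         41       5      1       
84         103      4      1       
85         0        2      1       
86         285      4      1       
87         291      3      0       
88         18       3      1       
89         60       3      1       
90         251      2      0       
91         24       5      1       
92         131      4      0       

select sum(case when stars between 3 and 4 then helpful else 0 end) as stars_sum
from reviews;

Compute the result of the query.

review_id=80: ✗
review_id=81: ✓ → 41
review_id=82: ✓ → 202
review_id=83: ✗
review_id=84: ✓ → 103
review_id=85: ✗
review_id=86: ✓ → 285
review_id=87: ✓ → 291
review_id=88: ✓ → 18
review_id=89: ✓ → 60
review_id=90: ✗
review_id=91: ✗
review_id=92: ✓ → 131
stars_sum = 41 + 202 + 103 + 285 + 291 + 18 + 60 + 131 = 1131

1131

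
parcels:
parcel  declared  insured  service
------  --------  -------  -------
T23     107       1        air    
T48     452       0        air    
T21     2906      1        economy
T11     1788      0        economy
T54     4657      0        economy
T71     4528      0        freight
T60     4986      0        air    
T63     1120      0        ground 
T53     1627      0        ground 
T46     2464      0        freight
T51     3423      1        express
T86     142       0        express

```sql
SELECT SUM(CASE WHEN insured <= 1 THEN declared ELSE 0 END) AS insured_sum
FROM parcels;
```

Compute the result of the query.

28200

parcel=T23: ✓ → 107
parcel=T48: ✓ → 452
parcel=T21: ✓ → 2906
parcel=T11: ✓ → 1788
parcel=T54: ✓ → 4657
parcel=T71: ✓ → 4528
parcel=T60: ✓ → 4986
parcel=T63: ✓ → 1120
parcel=T53: ✓ → 1627
parcel=T46: ✓ → 2464
parcel=T51: ✓ → 3423
parcel=T86: ✓ → 142
insured_sum = 107 + 452 + 2906 + 1788 + 4657 + 4528 + 4986 + 1120 + 1627 + 2464 + 3423 + 142 = 28200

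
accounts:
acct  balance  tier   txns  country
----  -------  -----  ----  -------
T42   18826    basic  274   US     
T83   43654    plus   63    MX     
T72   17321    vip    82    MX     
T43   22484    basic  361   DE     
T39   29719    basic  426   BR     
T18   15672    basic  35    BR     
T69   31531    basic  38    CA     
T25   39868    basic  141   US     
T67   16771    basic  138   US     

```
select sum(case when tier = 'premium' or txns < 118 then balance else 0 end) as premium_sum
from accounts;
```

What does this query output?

acct=T42: ✗
acct=T83: ✓ → 43654
acct=T72: ✓ → 17321
acct=T43: ✗
acct=T39: ✗
acct=T18: ✓ → 15672
acct=T69: ✓ → 31531
acct=T25: ✗
acct=T67: ✗
premium_sum = 43654 + 17321 + 15672 + 31531 = 108178

108178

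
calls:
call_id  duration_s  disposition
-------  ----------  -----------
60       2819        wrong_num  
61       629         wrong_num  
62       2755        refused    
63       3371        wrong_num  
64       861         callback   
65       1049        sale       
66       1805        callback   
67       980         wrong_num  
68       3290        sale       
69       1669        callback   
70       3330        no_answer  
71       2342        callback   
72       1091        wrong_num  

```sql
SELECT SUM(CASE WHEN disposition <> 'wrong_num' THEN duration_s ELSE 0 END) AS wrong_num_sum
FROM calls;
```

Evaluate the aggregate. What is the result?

call_id=60: ✗
call_id=61: ✗
call_id=62: ✓ → 2755
call_id=63: ✗
call_id=64: ✓ → 861
call_id=65: ✓ → 1049
call_id=66: ✓ → 1805
call_id=67: ✗
call_id=68: ✓ → 3290
call_id=69: ✓ → 1669
call_id=70: ✓ → 3330
call_id=71: ✓ → 2342
call_id=72: ✗
wrong_num_sum = 2755 + 861 + 1049 + 1805 + 3290 + 1669 + 3330 + 2342 = 17101

17101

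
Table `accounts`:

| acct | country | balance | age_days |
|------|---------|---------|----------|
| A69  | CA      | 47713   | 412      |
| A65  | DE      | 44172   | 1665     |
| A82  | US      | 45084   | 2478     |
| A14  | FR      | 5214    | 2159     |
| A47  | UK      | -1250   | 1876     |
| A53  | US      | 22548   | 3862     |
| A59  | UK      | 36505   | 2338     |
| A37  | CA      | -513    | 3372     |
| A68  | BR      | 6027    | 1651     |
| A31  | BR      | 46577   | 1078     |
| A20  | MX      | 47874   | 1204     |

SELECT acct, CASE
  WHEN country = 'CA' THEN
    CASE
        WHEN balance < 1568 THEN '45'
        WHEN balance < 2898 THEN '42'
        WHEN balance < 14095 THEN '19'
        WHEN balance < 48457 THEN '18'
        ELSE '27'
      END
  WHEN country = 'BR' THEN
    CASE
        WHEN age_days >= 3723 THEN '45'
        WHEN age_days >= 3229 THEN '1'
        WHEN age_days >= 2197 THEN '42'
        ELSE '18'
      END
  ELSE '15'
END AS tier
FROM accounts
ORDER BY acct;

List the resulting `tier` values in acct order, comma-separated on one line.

15, 15, 18, 45, 15, 15, 15, 15, 18, 18, 15

acct=A14: country='FR' → outer ELSE → 15
acct=A20: country='MX' → outer ELSE → 15
acct=A31: country='BR' → inner[ELSE] → 18
acct=A37: country='CA' → inner[balance < 1568] → 45
acct=A47: country='UK' → outer ELSE → 15
acct=A53: country='US' → outer ELSE → 15
acct=A59: country='UK' → outer ELSE → 15
acct=A65: country='DE' → outer ELSE → 15
acct=A68: country='BR' → inner[ELSE] → 18
acct=A69: country='CA' → inner[balance < 48457] → 18
acct=A82: country='US' → outer ELSE → 15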